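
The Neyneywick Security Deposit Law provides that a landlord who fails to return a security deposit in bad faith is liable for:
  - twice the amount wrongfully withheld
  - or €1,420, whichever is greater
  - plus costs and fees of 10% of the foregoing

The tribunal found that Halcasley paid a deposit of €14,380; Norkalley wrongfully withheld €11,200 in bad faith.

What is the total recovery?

Recovery: €24,640

Doubled: 2 × €11,200 = €22,400
Minimum €1,420: €22,400 meets the minimum, no increase.
Costs and fees: 10% of €22,400 = €2,240
Total recovery: €22,400 + €2,240 = €24,640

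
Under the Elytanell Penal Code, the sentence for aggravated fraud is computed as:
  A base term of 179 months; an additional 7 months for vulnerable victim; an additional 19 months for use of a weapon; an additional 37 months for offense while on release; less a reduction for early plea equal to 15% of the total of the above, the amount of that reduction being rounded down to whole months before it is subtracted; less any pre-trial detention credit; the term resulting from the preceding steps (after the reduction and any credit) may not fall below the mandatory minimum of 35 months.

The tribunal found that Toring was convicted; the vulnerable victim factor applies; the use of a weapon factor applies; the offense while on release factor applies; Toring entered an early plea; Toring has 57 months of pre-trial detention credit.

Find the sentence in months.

Vulnerable victim enhancement: +7 months
Use of a weapon enhancement: +19 months
Offense while on release enhancement: +37 months
Adjusted term: 179 months + 7 months + 19 months + 37 months = 242 months
Early plea reduction: 15% of 242 months = 36 months (rounded down)
After reduction: 242 − 36 = 206 months
Less pre-trial detention credit: 206 months − 57 months = 149 months
Minimum 35 months: 149 months meets the minimum, no increase.

149 months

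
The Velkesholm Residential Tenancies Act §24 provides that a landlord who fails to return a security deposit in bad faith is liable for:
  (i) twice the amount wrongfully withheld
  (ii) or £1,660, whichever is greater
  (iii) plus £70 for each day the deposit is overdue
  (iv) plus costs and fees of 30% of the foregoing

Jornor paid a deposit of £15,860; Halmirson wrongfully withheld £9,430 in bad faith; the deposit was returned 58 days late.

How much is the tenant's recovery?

Recovery: £29,796

Doubled: 2 × £9,430 = £18,860
Minimum £1,660: £18,860 meets the minimum, no increase.
Late-return penalty: 58 × £70 = £4,060
Damages plus late penalty: £18,860 + £4,060 = £22,920
Costs and fees: 30% of £22,920 = £6,876
Total recovery: £22,920 + £6,876 = £29,796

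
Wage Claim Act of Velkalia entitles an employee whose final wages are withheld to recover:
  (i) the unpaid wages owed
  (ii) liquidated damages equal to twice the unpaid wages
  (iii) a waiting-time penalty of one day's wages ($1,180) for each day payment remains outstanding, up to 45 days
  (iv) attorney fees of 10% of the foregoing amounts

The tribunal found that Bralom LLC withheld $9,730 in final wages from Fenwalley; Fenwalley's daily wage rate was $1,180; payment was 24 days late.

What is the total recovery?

Doubled: 2 × $9,730 = $19,460
Penalty days: min(24, 45) = 24
Waiting-time penalty: 24 × $1,180 = $28,320
Subtotal: $9,730 + $19,460 + $28,320 = $57,510
Attorney fees: 10% of $57,510 = $5,751
Total award: $57,510 + $5,751 = $63,261

$63,261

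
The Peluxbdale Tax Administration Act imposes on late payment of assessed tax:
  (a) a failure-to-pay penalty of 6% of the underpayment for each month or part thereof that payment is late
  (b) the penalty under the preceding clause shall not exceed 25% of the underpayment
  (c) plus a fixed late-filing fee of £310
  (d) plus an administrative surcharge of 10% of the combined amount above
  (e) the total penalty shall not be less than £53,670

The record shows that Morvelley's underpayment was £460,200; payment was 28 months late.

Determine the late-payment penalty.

£126,896

Accrued rate: 6% × 28 = 168%, capped at 25% → 25%
Failure-to-pay penalty: 25% of £460,200 = £115,050
Penalty before surcharge: £115,050 + £310 = £115,360
Administrative surcharge: 10% of £115,360 = £11,536
Total penalty: £115,360 + £11,536 = £126,896
Minimum £53,670: £126,896 meets the minimum, no increase.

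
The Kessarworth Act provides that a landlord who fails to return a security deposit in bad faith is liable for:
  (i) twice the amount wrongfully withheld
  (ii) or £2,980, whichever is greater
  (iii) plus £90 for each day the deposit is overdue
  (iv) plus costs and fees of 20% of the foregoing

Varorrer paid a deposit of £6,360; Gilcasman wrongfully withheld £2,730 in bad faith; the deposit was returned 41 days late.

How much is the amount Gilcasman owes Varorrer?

Doubled: 2 × £2,730 = £5,460
Minimum £2,980: £5,460 meets the minimum, no increase.
Late-return penalty: 41 × £90 = £3,690
Damages plus late penalty: £5,460 + £3,690 = £9,150
Costs and fees: 20% of £9,150 = £1,830
Total recovery: £9,150 + £1,830 = £10,980

£10,980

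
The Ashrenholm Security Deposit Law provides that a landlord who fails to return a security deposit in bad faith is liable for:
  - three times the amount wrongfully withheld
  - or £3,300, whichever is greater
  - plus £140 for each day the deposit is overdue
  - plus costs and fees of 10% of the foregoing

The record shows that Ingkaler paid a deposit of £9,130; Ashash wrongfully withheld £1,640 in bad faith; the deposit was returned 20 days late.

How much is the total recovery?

Trebled: 3 × £1,640 = £4,920
Minimum £3,300: £4,920 meets the minimum, no increase.
Late-return penalty: 20 × £140 = £2,800
Damages plus late penalty: £4,920 + £2,800 = £7,720
Costs and fees: 10% of £7,720 = £772
Total recovery: £7,720 + £772 = £8,492

£8,492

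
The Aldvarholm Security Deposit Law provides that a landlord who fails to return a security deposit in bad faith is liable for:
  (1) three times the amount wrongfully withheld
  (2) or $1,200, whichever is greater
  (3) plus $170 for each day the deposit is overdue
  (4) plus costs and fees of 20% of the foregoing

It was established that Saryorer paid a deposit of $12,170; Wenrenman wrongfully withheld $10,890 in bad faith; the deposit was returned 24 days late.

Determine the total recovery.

Trebled: 3 × $10,890 = $32,670
Minimum $1,200: $32,670 meets the minimum, no increase.
Late-return penalty: 24 × $170 = $4,080
Damages plus late penalty: $32,670 + $4,080 = $36,750
Costs and fees: 20% of $36,750 = $7,350
Total recovery: $36,750 + $7,350 = $44,100

$44,100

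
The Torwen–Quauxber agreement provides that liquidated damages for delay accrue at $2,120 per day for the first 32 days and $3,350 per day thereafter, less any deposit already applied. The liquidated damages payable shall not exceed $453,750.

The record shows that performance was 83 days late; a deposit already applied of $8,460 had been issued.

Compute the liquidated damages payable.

First 32 days: 32 × $2,120 = $67,840
Remaining days: (83 − 32) × $3,350 = $170,850
Accrued per-day damages: $67,840 + $170,850 = $238,690
Less deposit already applied: $238,690 − $8,460 = $230,230
Cap at $453,750: $230,230 is within the cap, no reduction.

$230,230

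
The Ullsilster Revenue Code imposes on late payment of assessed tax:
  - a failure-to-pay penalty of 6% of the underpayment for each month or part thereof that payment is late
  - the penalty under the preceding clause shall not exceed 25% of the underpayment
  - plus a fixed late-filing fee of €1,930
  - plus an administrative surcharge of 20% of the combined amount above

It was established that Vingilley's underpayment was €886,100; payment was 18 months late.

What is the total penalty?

Accrued rate: 6% × 18 = 108%, capped at 25% → 25%
Failure-to-pay penalty: 25% of €886,100 = €221,525
Penalty before surcharge: €221,525 + €1,930 = €223,455
Administrative surcharge: 20% of €223,455 = €44,691
Total penalty: €223,455 + €44,691 = €268,146

€268,146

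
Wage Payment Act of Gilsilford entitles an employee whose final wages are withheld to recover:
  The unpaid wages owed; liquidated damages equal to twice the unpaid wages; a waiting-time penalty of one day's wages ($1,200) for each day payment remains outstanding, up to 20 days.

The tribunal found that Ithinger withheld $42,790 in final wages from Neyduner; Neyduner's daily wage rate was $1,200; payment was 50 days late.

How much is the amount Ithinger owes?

$152,370

Doubled: 2 × $42,790 = $85,580
Penalty days: min(50, 20) = 20
Waiting-time penalty: 20 × $1,200 = $24,000
Total award: $42,790 + $85,580 + $24,000 = $152,370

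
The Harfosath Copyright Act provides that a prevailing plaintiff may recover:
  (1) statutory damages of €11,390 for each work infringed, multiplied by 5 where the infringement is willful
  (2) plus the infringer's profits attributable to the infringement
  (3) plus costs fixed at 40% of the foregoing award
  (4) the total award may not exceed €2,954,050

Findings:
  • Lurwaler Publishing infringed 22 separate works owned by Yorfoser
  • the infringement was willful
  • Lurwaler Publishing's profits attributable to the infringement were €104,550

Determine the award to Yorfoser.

Statutory damages: 22 × €11,390 = €250,580
Multiplied by 5: 5 × €250,580 = €1,252,900
Combined award: €1,252,900 + €104,550 = €1,357,450
Costs: 40% of €1,357,450 = €542,980
Award plus costs: €1,357,450 + €542,980 = €1,900,430
Cap at €2,954,050: €1,900,430 is within the cap, no reduction.

€1,900,430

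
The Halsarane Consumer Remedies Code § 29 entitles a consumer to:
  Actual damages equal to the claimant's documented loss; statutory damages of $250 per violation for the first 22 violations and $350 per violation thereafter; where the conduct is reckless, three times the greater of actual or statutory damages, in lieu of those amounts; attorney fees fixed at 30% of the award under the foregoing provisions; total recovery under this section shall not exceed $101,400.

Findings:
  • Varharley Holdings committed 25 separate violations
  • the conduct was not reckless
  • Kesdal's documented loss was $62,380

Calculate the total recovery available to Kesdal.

First 22 violations: 22 × $250 = $5,500
Remaining violations: (25 − 22) × $350 = $1,050
Statutory damages: $5,500 + $1,050 = $6,550
Conduct not reckless: the in-lieu enhancement does not apply.
Actual plus statutory damages: $62,380 + $6,550 = $68,930
Attorney fees: 30% of $68,930 = $20,679
Total before cap: $68,930 + $20,679 = $89,609
Cap at $101,400: $89,609 is within the cap, no reduction.

Total recovery: $89,609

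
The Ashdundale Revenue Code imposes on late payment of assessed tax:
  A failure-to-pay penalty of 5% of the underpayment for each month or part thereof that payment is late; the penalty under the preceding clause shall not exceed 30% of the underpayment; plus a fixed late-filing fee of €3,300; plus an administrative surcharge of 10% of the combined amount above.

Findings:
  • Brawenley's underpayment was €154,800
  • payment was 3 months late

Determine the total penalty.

Accrued rate: 5% × 3 = 15%, capped at 30% → 15%
Failure-to-pay penalty: 15% of €154,800 = €23,220
Penalty before surcharge: €23,220 + €3,300 = €26,520
Administrative surcharge: 10% of €26,520 = €2,652
Total penalty: €26,520 + €2,652 = €29,172

€29,172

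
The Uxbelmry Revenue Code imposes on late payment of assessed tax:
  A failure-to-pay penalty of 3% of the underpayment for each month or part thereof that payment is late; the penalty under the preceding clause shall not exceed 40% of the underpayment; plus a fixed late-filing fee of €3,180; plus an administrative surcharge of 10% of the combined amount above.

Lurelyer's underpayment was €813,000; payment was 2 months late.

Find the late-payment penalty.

€57,156

Accrued rate: 3% × 2 = 6%, capped at 40% → 6%
Failure-to-pay penalty: 6% of €813,000 = €48,780
Penalty before surcharge: €48,780 + €3,180 = €51,960
Administrative surcharge: 10% of €51,960 = €5,196
Total penalty: €51,960 + €5,196 = €57,156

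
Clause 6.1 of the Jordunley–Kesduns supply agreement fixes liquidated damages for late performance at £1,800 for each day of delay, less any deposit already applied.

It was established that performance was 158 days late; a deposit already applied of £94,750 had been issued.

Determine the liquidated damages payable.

£189,650

Per-day damages: 158 × £1,800 = £284,400
Less deposit already applied: £284,400 − £94,750 = £189,650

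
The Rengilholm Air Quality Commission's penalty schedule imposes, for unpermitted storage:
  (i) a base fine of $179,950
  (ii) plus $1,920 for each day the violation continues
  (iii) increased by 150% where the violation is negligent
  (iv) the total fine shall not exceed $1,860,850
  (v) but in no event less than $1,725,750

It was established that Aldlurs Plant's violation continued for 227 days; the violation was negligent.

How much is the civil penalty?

$1,725,750

Per-day component: 227 × $1,920 = $435,840
Base plus per-day: $179,950 + $435,840 = $615,790
Enhancement: 150% of $615,790 = $923,685
Enhanced fine: $615,790 + $923,685 = $1,539,475
Cap at $1,860,850: $1,539,475 is within the cap, no reduction.
Minimum $1,725,750: $1,539,475 is below the minimum → $1,725,750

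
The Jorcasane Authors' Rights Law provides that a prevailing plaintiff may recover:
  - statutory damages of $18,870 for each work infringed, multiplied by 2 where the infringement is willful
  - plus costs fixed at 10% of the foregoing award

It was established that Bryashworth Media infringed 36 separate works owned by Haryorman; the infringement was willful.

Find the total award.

Statutory damages: 36 × $18,870 = $679,320
Doubled: 2 × $679,320 = $1,358,640
Costs: 10% of $1,358,640 = $135,864
Award plus costs: $1,358,640 + $135,864 = $1,494,504

Award: $1,494,504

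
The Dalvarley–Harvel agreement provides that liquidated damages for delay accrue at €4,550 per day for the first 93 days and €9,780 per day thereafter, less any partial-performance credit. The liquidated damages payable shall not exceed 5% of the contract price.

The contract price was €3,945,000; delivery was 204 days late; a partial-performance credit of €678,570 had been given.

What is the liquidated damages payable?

First 93 days: 93 × €4,550 = €423,150
Remaining days: (204 − 93) × €9,780 = €1,085,580
Accrued per-day damages: €423,150 + €1,085,580 = €1,508,730
Less partial-performance credit: €1,508,730 − €678,570 = €830,160
Cap: 5% of €3,945,000 = €197,250
Cap at €197,250: €830,160 exceeds the cap → €197,250

€197,250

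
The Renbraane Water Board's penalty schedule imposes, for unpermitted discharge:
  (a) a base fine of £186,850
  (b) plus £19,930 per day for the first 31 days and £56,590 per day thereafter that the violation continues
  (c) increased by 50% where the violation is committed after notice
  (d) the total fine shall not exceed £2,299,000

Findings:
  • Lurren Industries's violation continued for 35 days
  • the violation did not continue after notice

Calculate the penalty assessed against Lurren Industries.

£1,031,040

First 31 days: 31 × £19,930 = £617,830
Remaining days: (35 − 31) × £56,590 = £226,360
Per-day component: £617,830 + £226,360 = £844,190
Base plus per-day: £186,850 + £844,190 = £1,031,040
The violation did not continue after notice: no 50% increase.
Cap at £2,299,000: £1,031,040 is within the cap, no reduction.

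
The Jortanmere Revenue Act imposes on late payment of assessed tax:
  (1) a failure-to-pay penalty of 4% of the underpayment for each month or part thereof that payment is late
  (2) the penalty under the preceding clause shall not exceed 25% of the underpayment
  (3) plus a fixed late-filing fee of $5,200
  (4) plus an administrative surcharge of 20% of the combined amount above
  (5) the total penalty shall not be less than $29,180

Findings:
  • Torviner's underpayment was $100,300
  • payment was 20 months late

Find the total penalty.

$36,330

Accrued rate: 4% × 20 = 80%, capped at 25% → 25%
Failure-to-pay penalty: 25% of $100,300 = $25,075
Penalty before surcharge: $25,075 + $5,200 = $30,275
Administrative surcharge: 20% of $30,275 = $6,055
Total penalty: $30,275 + $6,055 = $36,330
Minimum $29,180: $36,330 meets the minimum, no increase.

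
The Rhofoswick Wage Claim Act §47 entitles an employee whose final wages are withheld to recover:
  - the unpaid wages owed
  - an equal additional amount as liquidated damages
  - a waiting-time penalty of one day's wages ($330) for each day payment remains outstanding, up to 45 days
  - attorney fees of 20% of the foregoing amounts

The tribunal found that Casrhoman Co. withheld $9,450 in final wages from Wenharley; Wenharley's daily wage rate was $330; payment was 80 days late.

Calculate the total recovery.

$40,500

Liquidated damages (equal amount): $9,450
Penalty days: min(80, 45) = 45
Waiting-time penalty: 45 × $330 = $14,850
Subtotal: $9,450 + $9,450 + $14,850 = $33,750
Attorney fees: 20% of $33,750 = $6,750
Total award: $33,750 + $6,750 = $40,500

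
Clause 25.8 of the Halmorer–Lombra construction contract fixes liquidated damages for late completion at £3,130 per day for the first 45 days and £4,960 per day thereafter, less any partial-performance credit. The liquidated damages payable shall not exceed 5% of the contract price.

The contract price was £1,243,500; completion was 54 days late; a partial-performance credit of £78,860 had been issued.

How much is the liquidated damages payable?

First 45 days: 45 × £3,130 = £140,850
Remaining days: (54 − 45) × £4,960 = £44,640
Accrued per-day damages: £140,850 + £44,640 = £185,490
Less partial-performance credit: £185,490 − £78,860 = £106,630
Cap: 5% of £1,243,500 = £62,175
Cap at £62,175: £106,630 exceeds the cap → £62,175

£62,175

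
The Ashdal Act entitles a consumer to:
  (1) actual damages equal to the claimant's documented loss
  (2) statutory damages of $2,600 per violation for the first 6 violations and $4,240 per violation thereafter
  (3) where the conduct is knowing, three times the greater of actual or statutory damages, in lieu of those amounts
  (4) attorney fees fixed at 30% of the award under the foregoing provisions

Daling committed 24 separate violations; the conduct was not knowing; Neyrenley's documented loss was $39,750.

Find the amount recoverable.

First 6 violations: 6 × $2,600 = $15,600
Remaining violations: (24 − 6) × $4,240 = $76,320
Statutory damages: $15,600 + $76,320 = $91,920
Conduct not knowing: the in-lieu enhancement does not apply.
Actual plus statutory damages: $39,750 + $91,920 = $131,670
Attorney fees: 30% of $131,670 = $39,501
Total recovery: $131,670 + $39,501 = $171,171

$171,171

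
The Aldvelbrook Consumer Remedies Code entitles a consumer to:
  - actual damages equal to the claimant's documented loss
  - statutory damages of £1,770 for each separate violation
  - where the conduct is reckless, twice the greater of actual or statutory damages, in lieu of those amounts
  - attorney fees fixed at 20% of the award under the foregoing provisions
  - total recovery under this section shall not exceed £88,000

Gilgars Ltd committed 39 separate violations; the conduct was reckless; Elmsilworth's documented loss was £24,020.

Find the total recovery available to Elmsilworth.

£88,000

Statutory damages: 39 × £1,770 = £69,030
Greater of actual damages (£24,020) or statutory damages (£69,030): £69,030
Doubled: 2 × £69,030 = £138,060
Attorney fees: 20% of £138,060 = £27,612
Total before cap: £138,060 + £27,612 = £165,672
Cap at £88,000: £165,672 exceeds the cap → £88,000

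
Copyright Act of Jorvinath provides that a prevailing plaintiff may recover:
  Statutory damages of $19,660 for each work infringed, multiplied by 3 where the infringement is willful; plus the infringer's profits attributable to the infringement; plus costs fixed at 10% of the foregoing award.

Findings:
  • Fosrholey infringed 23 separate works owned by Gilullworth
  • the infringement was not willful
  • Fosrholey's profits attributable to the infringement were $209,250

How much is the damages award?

Statutory damages: 23 × $19,660 = $452,180
Infringement not willful: no ×3 enhancement.
Combined award: $452,180 + $209,250 = $661,430
Costs: 10% of $661,430 = $66,143
Award plus costs: $661,430 + $66,143 = $727,573

$727,573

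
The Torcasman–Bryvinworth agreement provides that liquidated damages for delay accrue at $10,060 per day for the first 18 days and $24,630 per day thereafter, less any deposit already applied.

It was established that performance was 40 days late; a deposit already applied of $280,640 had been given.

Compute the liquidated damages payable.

Liquidated damages: $442,300

First 18 days: 18 × $10,060 = $181,080
Remaining days: (40 − 18) × $24,630 = $541,860
Accrued per-day damages: $181,080 + $541,860 = $722,940
Less deposit already applied: $722,940 − $280,640 = $442,300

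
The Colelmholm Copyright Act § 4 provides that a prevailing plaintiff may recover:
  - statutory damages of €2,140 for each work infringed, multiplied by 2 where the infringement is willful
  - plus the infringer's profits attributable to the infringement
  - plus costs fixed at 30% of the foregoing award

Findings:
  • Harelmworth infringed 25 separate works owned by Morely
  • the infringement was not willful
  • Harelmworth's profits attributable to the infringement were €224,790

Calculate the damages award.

Award: €361,777

Statutory damages: 25 × €2,140 = €53,500
Infringement not willful: no ×2 enhancement.
Combined award: €53,500 + €224,790 = €278,290
Costs: 30% of €278,290 = €83,487
Award plus costs: €278,290 + €83,487 = €361,777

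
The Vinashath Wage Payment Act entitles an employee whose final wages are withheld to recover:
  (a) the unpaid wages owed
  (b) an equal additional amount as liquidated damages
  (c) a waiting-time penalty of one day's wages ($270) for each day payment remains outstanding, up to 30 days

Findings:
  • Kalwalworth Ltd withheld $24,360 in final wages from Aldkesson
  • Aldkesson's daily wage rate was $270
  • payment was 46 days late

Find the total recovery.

$56,820

Liquidated damages (equal amount): $24,360
Penalty days: min(46, 30) = 30
Waiting-time penalty: 30 × $270 = $8,100
Total award: $24,360 + $24,360 + $8,100 = $56,820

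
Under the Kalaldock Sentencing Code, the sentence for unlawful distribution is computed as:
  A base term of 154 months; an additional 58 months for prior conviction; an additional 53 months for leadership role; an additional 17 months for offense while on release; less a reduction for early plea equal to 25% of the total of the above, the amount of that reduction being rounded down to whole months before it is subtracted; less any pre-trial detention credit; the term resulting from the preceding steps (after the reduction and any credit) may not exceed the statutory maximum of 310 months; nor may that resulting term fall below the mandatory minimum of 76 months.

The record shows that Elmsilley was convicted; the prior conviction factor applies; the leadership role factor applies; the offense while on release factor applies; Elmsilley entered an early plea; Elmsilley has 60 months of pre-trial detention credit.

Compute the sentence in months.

Prior conviction enhancement: +58 months
Leadership role enhancement: +53 months
Offense while on release enhancement: +17 months
Adjusted term: 154 months + 58 months + 53 months + 17 months = 282 months
Early plea reduction: 25% of 282 months = 70 months (rounded down)
After reduction: 282 − 70 = 212 months
Less pre-trial detention credit: 212 months − 60 months = 152 months
Cap at 310 months: 152 months is within the cap, no reduction.
Minimum 76 months: 152 months meets the minimum, no increase.

152 months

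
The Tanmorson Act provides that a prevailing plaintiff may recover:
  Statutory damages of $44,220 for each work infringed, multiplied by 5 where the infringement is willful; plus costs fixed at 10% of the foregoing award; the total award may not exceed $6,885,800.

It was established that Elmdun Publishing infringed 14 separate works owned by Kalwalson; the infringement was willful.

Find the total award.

Statutory damages: 14 × $44,220 = $619,080
Multiplied by 5: 5 × $619,080 = $3,095,400
Costs: 10% of $3,095,400 = $309,540
Award plus costs: $3,095,400 + $309,540 = $3,404,940
Cap at $6,885,800: $3,404,940 is within the cap, no reduction.

$3,404,940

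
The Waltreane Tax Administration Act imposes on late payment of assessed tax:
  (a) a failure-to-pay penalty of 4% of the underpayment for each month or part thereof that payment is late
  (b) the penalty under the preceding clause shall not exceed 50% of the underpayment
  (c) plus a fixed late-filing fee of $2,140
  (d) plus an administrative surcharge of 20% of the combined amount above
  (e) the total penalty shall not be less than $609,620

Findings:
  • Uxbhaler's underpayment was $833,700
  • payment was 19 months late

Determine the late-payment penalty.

Penalty: $609,620

Accrued rate: 4% × 19 = 76%, capped at 50% → 50%
Failure-to-pay penalty: 50% of $833,700 = $416,850
Penalty before surcharge: $416,850 + $2,140 = $418,990
Administrative surcharge: 20% of $418,990 = $83,798
Total penalty: $418,990 + $83,798 = $502,788
Minimum $609,620: $502,788 is below the minimum → $609,620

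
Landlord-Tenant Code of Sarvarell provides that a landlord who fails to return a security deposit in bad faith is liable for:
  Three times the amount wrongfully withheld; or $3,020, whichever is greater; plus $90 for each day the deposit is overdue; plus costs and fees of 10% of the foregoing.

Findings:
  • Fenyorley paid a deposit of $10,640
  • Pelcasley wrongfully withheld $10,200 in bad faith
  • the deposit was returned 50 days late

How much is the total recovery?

Trebled: 3 × $10,200 = $30,600
Minimum $3,020: $30,600 meets the minimum, no increase.
Late-return penalty: 50 × $90 = $4,500
Damages plus late penalty: $30,600 + $4,500 = $35,100
Costs and fees: 10% of $35,100 = $3,510
Total recovery: $35,100 + $3,510 = $38,610

$38,610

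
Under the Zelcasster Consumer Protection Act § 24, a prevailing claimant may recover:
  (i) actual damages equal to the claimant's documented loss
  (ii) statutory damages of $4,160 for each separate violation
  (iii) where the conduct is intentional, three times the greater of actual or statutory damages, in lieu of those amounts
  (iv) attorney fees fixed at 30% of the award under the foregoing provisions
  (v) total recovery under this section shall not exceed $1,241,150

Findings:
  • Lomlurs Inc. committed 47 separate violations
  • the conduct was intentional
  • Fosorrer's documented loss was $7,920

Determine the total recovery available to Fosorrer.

Statutory damages: 47 × $4,160 = $195,520
Greater of actual damages ($7,920) or statutory damages ($195,520): $195,520
Trebled: 3 × $195,520 = $586,560
Attorney fees: 30% of $586,560 = $175,968
Total before cap: $586,560 + $175,968 = $762,528
Cap at $1,241,150: $762,528 is within the cap, no reduction.

$762,528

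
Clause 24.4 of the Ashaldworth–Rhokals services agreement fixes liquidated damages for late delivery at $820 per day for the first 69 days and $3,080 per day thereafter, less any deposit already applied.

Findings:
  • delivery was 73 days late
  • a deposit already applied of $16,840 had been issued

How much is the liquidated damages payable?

First 69 days: 69 × $820 = $56,580
Remaining days: (73 − 69) × $3,080 = $12,320
Accrued per-day damages: $56,580 + $12,320 = $68,900
Less deposit already applied: $68,900 − $16,840 = $52,060

$52,060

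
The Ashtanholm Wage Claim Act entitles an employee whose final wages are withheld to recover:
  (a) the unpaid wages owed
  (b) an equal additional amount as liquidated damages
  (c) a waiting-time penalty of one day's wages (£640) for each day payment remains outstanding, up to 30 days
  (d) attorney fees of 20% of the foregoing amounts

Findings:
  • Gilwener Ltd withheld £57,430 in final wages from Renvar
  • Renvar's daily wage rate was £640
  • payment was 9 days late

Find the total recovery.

Liquidated damages (equal amount): £57,430
Penalty days: min(9, 30) = 9
Waiting-time penalty: 9 × £640 = £5,760
Subtotal: £57,430 + £57,430 + £5,760 = £120,620
Attorney fees: 20% of £120,620 = £24,124
Total award: £120,620 + £24,124 = £144,744

£144,744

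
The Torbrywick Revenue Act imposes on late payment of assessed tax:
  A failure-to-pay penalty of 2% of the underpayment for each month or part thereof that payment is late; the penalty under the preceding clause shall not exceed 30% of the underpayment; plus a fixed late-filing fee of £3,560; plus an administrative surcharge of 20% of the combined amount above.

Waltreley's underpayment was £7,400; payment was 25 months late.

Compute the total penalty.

£6,936

Accrued rate: 2% × 25 = 50%, capped at 30% → 30%
Failure-to-pay penalty: 30% of £7,400 = £2,220
Penalty before surcharge: £2,220 + £3,560 = £5,780
Administrative surcharge: 20% of £5,780 = £1,156
Total penalty: £5,780 + £1,156 = £6,936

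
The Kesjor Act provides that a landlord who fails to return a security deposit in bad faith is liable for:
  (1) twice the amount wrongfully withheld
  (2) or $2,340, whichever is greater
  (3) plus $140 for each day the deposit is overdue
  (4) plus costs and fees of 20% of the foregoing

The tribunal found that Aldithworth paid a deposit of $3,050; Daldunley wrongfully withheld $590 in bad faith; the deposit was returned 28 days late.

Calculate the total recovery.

$7,512

Doubled: 2 × $590 = $1,180
Minimum $2,340: $1,180 is below the minimum → $2,340
Late-return penalty: 28 × $140 = $3,920
Damages plus late penalty: $2,340 + $3,920 = $6,260
Costs and fees: 20% of $6,260 = $1,252
Total recovery: $6,260 + $1,252 = $7,512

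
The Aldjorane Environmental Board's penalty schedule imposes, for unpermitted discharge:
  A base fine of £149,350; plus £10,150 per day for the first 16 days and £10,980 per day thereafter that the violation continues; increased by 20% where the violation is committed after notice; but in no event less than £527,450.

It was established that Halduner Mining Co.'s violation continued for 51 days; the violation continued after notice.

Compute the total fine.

First 16 days: 16 × £10,150 = £162,400
Remaining days: (51 − 16) × £10,980 = £384,300
Per-day component: £162,400 + £384,300 = £546,700
Base plus per-day: £149,350 + £546,700 = £696,050
Enhancement: 20% of £696,050 = £139,210
Enhanced fine: £696,050 + £139,210 = £835,260
Minimum £527,450: £835,260 meets the minimum, no increase.

£835,260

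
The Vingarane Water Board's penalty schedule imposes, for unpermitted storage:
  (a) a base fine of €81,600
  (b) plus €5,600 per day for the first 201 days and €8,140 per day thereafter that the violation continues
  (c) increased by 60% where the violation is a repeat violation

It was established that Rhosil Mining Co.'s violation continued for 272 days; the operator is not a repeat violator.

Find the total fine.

€1,785,140

First 201 days: 201 × €5,600 = €1,125,600
Remaining days: (272 − 201) × €8,140 = €577,940
Per-day component: €1,125,600 + €577,940 = €1,703,540
Base plus per-day: €81,600 + €1,703,540 = €1,785,140
The operator is not a repeat violator: no 60% increase.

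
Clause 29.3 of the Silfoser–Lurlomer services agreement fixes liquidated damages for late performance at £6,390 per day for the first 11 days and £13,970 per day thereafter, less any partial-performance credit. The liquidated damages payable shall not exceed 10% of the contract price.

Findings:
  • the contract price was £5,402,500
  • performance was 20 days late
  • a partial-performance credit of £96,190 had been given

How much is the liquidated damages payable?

£99,830

First 11 days: 11 × £6,390 = £70,290
Remaining days: (20 − 11) × £13,970 = £125,730
Accrued per-day damages: £70,290 + £125,730 = £196,020
Less partial-performance credit: £196,020 − £96,190 = £99,830
Cap: 10% of £5,402,500 = £540,250
Cap at £540,250: £99,830 is within the cap, no reduction.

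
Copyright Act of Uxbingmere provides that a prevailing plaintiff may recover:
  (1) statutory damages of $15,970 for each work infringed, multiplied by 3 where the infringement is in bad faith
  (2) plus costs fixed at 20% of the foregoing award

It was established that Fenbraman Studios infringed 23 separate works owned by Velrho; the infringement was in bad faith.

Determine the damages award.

Award: $1,322,316

Statutory damages: 23 × $15,970 = $367,310
Trebled: 3 × $367,310 = $1,101,930
Costs: 20% of $1,101,930 = $220,386
Award plus costs: $1,101,930 + $220,386 = $1,322,316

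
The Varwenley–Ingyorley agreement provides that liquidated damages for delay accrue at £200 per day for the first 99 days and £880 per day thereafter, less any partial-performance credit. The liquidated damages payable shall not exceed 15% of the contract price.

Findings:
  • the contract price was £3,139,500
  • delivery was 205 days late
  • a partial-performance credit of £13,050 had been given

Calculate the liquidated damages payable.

£100,030

First 99 days: 99 × £200 = £19,800
Remaining days: (205 − 99) × £880 = £93,280
Accrued per-day damages: £19,800 + £93,280 = £113,080
Less partial-performance credit: £113,080 − £13,050 = £100,030
Cap: 15% of £3,139,500 = £470,925
Cap at £470,925: £100,030 is within the cap, no reduction.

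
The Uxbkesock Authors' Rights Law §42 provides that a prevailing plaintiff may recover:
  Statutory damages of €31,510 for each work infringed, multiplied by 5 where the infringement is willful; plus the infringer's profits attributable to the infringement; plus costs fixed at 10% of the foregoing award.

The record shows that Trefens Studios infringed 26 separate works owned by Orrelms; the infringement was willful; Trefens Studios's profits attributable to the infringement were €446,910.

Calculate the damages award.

€4,997,531

Statutory damages: 26 × €31,510 = €819,260
Multiplied by 5: 5 × €819,260 = €4,096,300
Combined award: €4,096,300 + €446,910 = €4,543,210
Costs: 10% of €4,543,210 = €454,321
Award plus costs: €4,543,210 + €454,321 = €4,997,531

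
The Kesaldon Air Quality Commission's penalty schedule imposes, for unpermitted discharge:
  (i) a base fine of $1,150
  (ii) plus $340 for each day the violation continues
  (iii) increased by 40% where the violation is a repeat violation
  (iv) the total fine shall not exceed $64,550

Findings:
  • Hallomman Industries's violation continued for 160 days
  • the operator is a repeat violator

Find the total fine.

$64,550

Per-day component: 160 × $340 = $54,400
Base plus per-day: $1,150 + $54,400 = $55,550
Enhancement: 40% of $55,550 = $22,220
Enhanced fine: $55,550 + $22,220 = $77,770
Cap at $64,550: $77,770 exceeds the cap → $64,550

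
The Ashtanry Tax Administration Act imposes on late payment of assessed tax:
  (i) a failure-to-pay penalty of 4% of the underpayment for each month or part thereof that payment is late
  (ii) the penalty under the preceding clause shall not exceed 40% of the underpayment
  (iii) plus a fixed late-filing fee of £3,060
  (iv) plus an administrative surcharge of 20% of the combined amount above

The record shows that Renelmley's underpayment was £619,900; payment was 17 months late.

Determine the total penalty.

Accrued rate: 4% × 17 = 68%, capped at 40% → 40%
Failure-to-pay penalty: 40% of £619,900 = £247,960
Penalty before surcharge: £247,960 + £3,060 = £251,020
Administrative surcharge: 20% of £251,020 = £50,204
Total penalty: £251,020 + £50,204 = £301,224

£301,224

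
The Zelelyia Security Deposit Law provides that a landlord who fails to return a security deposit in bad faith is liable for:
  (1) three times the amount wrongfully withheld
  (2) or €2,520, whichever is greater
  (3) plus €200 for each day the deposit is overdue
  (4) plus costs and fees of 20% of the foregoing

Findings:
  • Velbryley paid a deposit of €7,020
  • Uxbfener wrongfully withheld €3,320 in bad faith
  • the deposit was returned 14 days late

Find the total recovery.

€15,312

Trebled: 3 × €3,320 = €9,960
Minimum €2,520: €9,960 meets the minimum, no increase.
Late-return penalty: 14 × €200 = €2,800
Damages plus late penalty: €9,960 + €2,800 = €12,760
Costs and fees: 20% of €12,760 = €2,552
Total recovery: €12,760 + €2,552 = €15,312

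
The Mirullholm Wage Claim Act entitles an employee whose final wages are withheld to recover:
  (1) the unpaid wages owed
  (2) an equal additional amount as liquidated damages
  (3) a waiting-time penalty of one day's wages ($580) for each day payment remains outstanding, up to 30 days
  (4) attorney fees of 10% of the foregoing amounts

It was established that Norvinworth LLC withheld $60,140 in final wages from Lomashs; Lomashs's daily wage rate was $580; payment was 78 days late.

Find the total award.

Liquidated damages (equal amount): $60,140
Penalty days: min(78, 30) = 30
Waiting-time penalty: 30 × $580 = $17,400
Subtotal: $60,140 + $60,140 + $17,400 = $137,680
Attorney fees: 10% of $137,680 = $13,768
Total award: $137,680 + $13,768 = $151,448

$151,448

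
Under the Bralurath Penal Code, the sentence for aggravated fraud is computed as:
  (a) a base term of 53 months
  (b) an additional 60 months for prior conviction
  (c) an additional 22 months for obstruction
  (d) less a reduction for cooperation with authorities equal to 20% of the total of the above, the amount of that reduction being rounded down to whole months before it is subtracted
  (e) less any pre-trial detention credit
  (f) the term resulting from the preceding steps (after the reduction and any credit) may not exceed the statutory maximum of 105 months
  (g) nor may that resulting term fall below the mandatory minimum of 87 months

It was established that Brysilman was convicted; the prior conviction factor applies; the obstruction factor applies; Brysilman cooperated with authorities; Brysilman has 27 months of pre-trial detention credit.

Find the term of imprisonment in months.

87 months

Prior conviction enhancement: +60 months
Obstruction enhancement: +22 months
Adjusted term: 53 months + 60 months + 22 months = 135 months
Cooperation with authorities reduction: 20% of 135 months = 27 months (rounded down)
After reduction: 135 − 27 = 108 months
Less pre-trial detention credit: 108 months − 27 months = 81 months
Cap at 105 months: 81 months is within the cap, no reduction.
Minimum 87 months: 81 months is below the minimum → 87 months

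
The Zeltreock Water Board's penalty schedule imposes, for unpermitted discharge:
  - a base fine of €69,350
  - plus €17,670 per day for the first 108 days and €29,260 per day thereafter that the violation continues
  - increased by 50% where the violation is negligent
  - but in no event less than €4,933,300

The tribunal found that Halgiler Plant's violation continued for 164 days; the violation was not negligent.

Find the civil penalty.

€4,933,300

First 108 days: 108 × €17,670 = €1,908,360
Remaining days: (164 − 108) × €29,260 = €1,638,560
Per-day component: €1,908,360 + €1,638,560 = €3,546,920
Base plus per-day: €69,350 + €3,546,920 = €3,616,270
The violation was not negligent: no 50% increase.
Minimum €4,933,300: €3,616,270 is below the minimum → €4,933,300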